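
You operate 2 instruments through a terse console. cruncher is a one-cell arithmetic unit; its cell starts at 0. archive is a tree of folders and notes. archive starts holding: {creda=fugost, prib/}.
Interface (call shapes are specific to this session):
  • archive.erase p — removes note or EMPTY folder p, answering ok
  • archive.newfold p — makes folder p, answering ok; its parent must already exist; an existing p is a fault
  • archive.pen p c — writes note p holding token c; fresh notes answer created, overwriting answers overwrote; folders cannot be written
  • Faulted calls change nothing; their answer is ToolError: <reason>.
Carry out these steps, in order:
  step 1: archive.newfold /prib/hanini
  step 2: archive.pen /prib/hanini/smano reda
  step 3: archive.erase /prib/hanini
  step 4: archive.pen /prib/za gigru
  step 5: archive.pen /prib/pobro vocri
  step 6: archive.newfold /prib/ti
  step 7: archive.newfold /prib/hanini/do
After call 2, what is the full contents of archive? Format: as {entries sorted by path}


Using archive.newfold(p: /prib/hanini): ok.
Then archive.pen(p: /prib/hanini/smano, c: reda), → created.
Invoking archive.erase(p: /prib/hanini), and observe ToolError: not empty.
Calling archive.pen(p: /prib/za, c: gigru), which returns created.
I call archive.pen(p: /prib/pobro, c: vocri), and observe created.
Then archive.newfold(p: /prib/ti), → ok.
Then archive.newfold(p: /prib/hanini/do), yielding ok.

Answer: {creda=fugost, prib/, prib/hanini/, prib/hanini/smano=reda}


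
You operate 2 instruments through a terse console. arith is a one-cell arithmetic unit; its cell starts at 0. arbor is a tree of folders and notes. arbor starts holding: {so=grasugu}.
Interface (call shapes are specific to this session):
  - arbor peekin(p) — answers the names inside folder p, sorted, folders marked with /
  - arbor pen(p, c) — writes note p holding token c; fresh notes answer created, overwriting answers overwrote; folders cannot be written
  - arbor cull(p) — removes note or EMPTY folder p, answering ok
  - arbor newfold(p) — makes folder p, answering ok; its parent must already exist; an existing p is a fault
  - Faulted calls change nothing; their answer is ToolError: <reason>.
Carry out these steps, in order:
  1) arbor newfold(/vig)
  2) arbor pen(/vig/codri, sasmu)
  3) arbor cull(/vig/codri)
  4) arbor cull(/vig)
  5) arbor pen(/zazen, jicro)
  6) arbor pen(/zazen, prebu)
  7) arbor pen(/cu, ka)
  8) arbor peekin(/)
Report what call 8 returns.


Answer: [cu, so, zazen]

Derivation:
Step: arbor newfold[p: /vig]
Result: ok
Step: arbor pen[p: /vig/codri; c: sasmu]
Result: created
Step: arbor cull[p: /vig/codri]
Result: ok
Step: arbor cull[p: /vig]
Result: ok
Step: arbor pen[p: /zazen; c: jicro]
Result: created
Step: arbor pen[p: /zazen; c: prebu]
Result: overwrote
Step: arbor pen[p: /cu; c: ka]
Result: created
Step: arbor peekin[p: /]
Result: [cu, so, zazen]


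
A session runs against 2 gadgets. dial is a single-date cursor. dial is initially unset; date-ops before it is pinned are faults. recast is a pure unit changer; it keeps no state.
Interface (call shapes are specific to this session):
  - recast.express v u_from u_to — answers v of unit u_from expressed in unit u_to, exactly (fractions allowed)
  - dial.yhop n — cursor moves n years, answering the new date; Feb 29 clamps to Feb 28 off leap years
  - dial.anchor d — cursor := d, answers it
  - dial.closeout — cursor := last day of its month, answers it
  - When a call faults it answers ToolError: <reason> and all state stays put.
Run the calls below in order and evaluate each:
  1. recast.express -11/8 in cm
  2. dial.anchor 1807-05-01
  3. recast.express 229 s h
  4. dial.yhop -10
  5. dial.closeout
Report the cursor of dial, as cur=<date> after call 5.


Act: recast.express[-11/8; in; cm]
Obs: -1397/400
Act: dial.anchor[1807-05-01]
Obs: 1807-05-01
Act: recast.express[229; s; h]
Obs: 229/3600
Act: dial.yhop[-10]
Obs: 1797-05-01
Act: dial.closeout[]
Obs: 1797-05-31

Answer: cur=1797-05-31


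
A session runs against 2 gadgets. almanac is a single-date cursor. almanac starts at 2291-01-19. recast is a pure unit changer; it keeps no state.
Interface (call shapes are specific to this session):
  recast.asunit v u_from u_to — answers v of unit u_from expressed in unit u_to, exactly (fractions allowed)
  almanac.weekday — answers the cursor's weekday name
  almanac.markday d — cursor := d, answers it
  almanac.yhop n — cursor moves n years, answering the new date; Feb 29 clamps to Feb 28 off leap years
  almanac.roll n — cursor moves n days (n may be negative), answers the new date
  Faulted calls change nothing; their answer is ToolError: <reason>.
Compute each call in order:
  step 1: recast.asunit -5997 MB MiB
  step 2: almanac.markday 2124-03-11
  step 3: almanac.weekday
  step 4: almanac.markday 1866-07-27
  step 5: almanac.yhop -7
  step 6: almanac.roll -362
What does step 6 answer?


-> recast.asunit(v→-5997, u_from→MB, u_to→MiB)
<- -93703125/16384
-> almanac.markday(d→2124-03-11)
<- 2124-03-11
-> almanac.weekday()
<- Saturday
-> almanac.markday(d→1866-07-27)
<- 1866-07-27
-> almanac.yhop(n→-7)
<- 1859-07-27
-> almanac.roll(n→-362)
<- 1858-07-30

Answer: 1858-07-30


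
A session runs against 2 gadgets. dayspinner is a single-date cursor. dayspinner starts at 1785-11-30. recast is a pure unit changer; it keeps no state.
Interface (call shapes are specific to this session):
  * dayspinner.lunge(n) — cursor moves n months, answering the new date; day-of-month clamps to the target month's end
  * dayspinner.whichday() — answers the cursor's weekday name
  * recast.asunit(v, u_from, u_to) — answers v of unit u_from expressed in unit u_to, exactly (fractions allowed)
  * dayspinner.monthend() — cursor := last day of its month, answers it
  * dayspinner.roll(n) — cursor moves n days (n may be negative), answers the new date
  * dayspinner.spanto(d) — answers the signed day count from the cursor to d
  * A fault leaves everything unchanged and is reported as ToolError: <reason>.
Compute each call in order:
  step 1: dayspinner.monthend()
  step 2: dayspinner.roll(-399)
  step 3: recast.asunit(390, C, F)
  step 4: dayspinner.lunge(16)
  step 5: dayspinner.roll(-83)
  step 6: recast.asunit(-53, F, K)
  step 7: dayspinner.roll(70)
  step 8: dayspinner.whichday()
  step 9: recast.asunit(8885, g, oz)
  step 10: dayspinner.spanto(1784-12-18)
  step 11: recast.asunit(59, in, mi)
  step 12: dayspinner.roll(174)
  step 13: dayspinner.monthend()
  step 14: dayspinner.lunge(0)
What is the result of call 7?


Answer: 1786-02-14

Derivation:
[in] dayspinner.monthend
[out] 1785-11-30
[in] dayspinner.roll n→-399
[out] 1784-10-27
[in] recast.asunit v→390 u_from→C u_to→F
[out] 734
[in] dayspinner.lunge n→16
[out] 1786-02-27
[in] dayspinner.roll n→-83
[out] 1785-12-06
[in] recast.asunit v→-53 u_from→F u_to→K
[out] 40667/180
[in] dayspinner.roll n→70
[out] 1786-02-14
[in] dayspinner.whichday
[out] Tuesday
[in] recast.asunit v→8885 u_from→g u_to→oz
[out] 14216000000/45359237
[in] dayspinner.spanto d→1784-12-18
[out] -423
[in] recast.asunit v→59 u_from→in u_to→mi
[out] 59/63360
[in] dayspinner.roll n→174
[out] 1786-08-07
[in] dayspinner.monthend
[out] 1786-08-31
[in] dayspinner.lunge n→0
[out] 1786-08-31


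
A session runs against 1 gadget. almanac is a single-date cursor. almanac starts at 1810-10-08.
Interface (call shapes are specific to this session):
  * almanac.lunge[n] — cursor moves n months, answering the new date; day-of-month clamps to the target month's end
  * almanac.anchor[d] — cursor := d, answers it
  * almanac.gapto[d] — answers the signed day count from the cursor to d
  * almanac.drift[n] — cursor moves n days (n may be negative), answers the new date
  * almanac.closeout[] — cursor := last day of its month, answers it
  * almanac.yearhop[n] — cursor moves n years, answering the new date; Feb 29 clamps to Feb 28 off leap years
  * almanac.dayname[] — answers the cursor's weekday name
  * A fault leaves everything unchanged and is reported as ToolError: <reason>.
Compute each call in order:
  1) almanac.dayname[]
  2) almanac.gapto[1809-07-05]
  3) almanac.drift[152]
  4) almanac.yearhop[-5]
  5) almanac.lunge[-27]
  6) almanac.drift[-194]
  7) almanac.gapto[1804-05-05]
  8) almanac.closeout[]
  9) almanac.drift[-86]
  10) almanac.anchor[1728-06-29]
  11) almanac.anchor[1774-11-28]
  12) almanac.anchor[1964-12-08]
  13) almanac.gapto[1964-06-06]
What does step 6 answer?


I invoke almanac.dayname(), and get Monday.
I use almanac.gapto(1809-07-05): -460.
I invoke almanac.drift(152), yielding 1811-03-09.
Now I run almanac.yearhop(-5): 1806-03-09.
Next I call almanac.lunge(-27), → 1803-12-09.
Next I call almanac.drift(-194), and see 1803-05-29.
I run almanac.gapto(1804-05-05): 342.
Calling almanac.closeout, and observe 1803-05-31.
I call almanac.drift(-86), and observe 1803-03-06.
Next I call almanac.anchor(1728-06-29), — result: 1728-06-29.
Next I call almanac.anchor(1774-11-28), and observe 1774-11-28.
Now I run almanac.anchor(1964-12-08), → 1964-12-08.
Calling almanac.gapto(1964-06-06), which returns -185.

Answer: 1803-05-29


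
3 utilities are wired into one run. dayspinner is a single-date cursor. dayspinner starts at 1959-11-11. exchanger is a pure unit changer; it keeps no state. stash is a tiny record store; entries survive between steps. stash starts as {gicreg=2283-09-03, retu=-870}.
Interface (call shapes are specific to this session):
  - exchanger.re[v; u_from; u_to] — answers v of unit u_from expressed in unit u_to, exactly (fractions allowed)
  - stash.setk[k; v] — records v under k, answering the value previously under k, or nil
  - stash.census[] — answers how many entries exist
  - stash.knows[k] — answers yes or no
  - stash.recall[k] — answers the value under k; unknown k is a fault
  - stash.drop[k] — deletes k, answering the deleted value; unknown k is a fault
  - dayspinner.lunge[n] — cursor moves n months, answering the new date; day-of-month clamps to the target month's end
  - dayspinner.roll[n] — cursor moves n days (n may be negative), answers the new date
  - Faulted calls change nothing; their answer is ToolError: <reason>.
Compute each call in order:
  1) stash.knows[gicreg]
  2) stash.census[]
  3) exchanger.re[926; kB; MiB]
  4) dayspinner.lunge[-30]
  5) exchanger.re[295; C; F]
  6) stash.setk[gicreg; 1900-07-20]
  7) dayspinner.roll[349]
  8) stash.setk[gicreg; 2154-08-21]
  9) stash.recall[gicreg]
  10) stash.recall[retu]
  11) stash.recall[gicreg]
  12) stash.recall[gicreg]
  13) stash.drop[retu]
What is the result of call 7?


Answer: 1958-04-25

Derivation:
Using knows passing k=gicreg, and observe yes.
I call census(), and see 2.
Next I call re passing v=926, u_from=kB, u_to=MiB, and see 57875/65536.
I try lunge passing n=-30, giving 1957-05-11.
Invoking re passing v=295, u_from=C, u_to=F, giving 563.
Then setk passing k=gicreg, v=1900-07-20, and observe 2283-09-03.
Calling roll passing n=349, yielding 1958-04-25.
Then setk passing k=gicreg, v=2154-08-21, → 1900-07-20.
Using recall passing k=gicreg, giving 2154-08-21.
Using recall passing k=retu, → -870.
Invoking recall passing k=gicreg, yielding 2154-08-21.
I invoke recall passing k=gicreg: 2154-08-21.
I call drop passing k=retu, giving -870.


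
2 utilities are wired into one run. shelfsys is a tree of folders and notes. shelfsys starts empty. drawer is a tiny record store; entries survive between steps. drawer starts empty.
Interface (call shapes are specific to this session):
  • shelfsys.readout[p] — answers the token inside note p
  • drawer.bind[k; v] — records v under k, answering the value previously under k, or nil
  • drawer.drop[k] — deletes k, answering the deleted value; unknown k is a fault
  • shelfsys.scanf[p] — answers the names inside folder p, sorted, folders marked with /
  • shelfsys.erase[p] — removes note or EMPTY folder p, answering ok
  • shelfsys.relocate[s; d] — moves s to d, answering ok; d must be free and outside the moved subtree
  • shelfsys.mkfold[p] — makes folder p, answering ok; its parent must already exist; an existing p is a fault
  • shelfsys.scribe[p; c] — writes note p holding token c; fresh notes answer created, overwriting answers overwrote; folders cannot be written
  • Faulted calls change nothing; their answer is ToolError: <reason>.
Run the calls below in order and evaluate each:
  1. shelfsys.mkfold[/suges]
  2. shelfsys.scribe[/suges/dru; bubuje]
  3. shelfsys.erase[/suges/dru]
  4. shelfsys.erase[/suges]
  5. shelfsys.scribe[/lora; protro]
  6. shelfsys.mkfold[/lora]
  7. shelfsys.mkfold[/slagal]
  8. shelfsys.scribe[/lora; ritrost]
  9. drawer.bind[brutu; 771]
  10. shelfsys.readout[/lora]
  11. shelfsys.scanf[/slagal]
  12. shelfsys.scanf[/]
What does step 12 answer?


Answer: [lora, slagal/]

Derivation:
Then shelfsys.mkfold with p: /suges, and get ok.
Using shelfsys.scribe with p: /suges/dru, c: bubuje, which returns created.
I try shelfsys.erase with p: /suges/dru: ok.
Now I run shelfsys.erase with p: /suges, and get ok.
Invoking shelfsys.scribe with p: /lora, c: protro, and observe created.
I call shelfsys.mkfold with p: /lora, which returns ToolError: exists.
Now I run shelfsys.mkfold with p: /slagal: ok.
I invoke shelfsys.scribe with p: /lora, c: ritrost, which returns overwrote.
I use drawer.bind with k: brutu, v: 771, and observe nil.
Then shelfsys.readout with p: /lora, — result: ritrost.
Then shelfsys.scanf with p: /slagal: [].
I use shelfsys.scanf with p: /, giving [lora, slagal/].


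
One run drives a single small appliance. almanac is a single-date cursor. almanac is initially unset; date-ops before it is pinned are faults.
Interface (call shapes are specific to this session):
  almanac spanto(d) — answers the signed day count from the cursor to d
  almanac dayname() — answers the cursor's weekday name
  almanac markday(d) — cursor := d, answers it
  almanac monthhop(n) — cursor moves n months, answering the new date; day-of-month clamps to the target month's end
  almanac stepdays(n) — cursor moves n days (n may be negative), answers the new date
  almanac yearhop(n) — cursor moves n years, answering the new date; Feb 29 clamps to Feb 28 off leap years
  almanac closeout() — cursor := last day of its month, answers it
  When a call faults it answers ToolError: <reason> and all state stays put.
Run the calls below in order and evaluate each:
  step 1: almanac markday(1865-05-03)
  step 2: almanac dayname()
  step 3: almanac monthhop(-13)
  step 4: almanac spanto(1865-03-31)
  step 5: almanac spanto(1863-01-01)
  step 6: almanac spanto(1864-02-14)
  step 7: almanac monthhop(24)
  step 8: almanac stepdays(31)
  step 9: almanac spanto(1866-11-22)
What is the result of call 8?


Answer: 1866-05-04

Derivation:
;; 1. almanac markday(d→1865-05-03) == 1865-05-03
;; 2. almanac dayname() == Wednesday
;; 3. almanac monthhop(n→-13) == 1864-04-03
;; 4. almanac spanto(d→1865-03-31) == 362
;; 5. almanac spanto(d→1863-01-01) == -458
;; 6. almanac spanto(d→1864-02-14) == -49
;; 7. almanac monthhop(n→24) == 1866-04-03
;; 8. almanac stepdays(n→31) == 1866-05-04
;; 9. almanac spanto(d→1866-11-22) == 202


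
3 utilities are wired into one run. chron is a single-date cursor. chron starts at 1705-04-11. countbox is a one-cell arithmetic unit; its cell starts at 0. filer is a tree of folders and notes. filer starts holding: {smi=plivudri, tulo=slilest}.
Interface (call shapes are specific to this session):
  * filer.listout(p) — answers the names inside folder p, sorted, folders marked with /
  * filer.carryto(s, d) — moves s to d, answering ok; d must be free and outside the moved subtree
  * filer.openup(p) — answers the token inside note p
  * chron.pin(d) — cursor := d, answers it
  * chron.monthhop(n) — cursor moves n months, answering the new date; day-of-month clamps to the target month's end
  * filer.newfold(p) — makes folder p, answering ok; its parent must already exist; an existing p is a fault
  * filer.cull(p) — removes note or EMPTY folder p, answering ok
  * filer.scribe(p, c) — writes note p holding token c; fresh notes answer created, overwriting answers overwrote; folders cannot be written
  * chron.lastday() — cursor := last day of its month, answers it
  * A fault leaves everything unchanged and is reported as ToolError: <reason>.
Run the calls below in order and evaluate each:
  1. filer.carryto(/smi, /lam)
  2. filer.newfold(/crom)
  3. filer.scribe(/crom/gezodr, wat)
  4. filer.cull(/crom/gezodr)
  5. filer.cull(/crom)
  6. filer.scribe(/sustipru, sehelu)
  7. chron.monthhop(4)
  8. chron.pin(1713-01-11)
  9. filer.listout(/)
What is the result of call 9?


> carryto s=/smi d=/lam
:: ok
> newfold p=/crom
:: ok
> scribe p=/crom/gezodr c=wat
:: created
> cull p=/crom/gezodr
:: ok
> cull p=/crom
:: ok
> scribe p=/sustipru c=sehelu
:: created
> monthhop n=4
:: 1705-08-11
> pin d=1713-01-11
:: 1713-01-11
> listout p=/
:: [lam, sustipru, tulo]

Answer: [lam, sustipru, tulo]


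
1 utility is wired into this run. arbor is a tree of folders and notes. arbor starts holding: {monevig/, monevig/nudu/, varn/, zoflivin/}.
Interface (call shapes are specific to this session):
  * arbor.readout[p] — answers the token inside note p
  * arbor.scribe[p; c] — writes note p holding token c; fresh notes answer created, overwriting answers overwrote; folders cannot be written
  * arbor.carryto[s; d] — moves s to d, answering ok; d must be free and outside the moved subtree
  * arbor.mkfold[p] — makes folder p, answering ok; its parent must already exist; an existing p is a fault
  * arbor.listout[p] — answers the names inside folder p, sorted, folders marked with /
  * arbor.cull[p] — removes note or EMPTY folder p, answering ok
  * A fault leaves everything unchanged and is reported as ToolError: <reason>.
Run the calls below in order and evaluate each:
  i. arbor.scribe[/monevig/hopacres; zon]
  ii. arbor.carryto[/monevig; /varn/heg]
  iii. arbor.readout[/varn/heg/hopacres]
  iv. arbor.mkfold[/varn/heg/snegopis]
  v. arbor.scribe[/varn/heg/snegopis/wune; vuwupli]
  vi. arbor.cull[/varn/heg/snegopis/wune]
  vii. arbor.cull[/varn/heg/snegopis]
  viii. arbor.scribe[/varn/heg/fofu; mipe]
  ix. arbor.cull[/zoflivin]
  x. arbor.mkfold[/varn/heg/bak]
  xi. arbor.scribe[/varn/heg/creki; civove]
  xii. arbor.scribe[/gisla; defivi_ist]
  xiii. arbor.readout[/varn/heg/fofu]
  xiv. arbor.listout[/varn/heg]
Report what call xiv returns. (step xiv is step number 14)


I use arbor.scribe(/monevig/hopacres, zon), giving created.
I use arbor.carryto(/monevig, /varn/heg), and get ok.
I invoke arbor.readout(/varn/heg/hopacres), giving zon.
Invoking arbor.mkfold(/varn/heg/snegopis), yielding ok.
Then arbor.scribe(/varn/heg/snegopis/wune, vuwupli), yielding created.
Invoking arbor.cull(/varn/heg/snegopis/wune), yielding ok.
Now I run arbor.cull(/varn/heg/snegopis), which returns ok.
Now I run arbor.scribe(/varn/heg/fofu, mipe), → created.
Invoking arbor.cull(/zoflivin), and see ok.
Then arbor.mkfold(/varn/heg/bak): ok.
Using arbor.scribe(/varn/heg/creki, civove): created.
Calling arbor.scribe(/gisla, defivi_ist), and get created.
I use arbor.readout(/varn/heg/fofu), and see mipe.
I invoke arbor.listout(/varn/heg), → [bak/, creki, fofu, hopacres, nudu/].

Answer: [bak/, creki, fofu, hopacres, nudu/]


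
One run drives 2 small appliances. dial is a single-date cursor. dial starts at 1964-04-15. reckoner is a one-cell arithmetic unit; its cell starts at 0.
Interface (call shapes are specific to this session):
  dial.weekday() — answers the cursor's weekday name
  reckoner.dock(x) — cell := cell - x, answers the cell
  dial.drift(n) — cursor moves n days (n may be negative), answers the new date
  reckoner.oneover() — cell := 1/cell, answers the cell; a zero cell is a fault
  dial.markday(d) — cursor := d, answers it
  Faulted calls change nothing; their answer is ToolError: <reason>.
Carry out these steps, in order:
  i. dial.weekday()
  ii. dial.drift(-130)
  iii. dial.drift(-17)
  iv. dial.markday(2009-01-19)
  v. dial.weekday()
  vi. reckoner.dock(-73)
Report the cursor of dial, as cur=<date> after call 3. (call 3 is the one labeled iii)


Answer: cur=1963-11-20

Derivation:
-- 1. dial.weekday() : Wednesday
-- 2. dial.drift(n→-130) : 1963-12-07
-- 3. dial.drift(n→-17) : 1963-11-20
-- 4. dial.markday(d→2009-01-19) : 2009-01-19
-- 5. dial.weekday() : Monday
-- 6. reckoner.dock(x→-73) : 73


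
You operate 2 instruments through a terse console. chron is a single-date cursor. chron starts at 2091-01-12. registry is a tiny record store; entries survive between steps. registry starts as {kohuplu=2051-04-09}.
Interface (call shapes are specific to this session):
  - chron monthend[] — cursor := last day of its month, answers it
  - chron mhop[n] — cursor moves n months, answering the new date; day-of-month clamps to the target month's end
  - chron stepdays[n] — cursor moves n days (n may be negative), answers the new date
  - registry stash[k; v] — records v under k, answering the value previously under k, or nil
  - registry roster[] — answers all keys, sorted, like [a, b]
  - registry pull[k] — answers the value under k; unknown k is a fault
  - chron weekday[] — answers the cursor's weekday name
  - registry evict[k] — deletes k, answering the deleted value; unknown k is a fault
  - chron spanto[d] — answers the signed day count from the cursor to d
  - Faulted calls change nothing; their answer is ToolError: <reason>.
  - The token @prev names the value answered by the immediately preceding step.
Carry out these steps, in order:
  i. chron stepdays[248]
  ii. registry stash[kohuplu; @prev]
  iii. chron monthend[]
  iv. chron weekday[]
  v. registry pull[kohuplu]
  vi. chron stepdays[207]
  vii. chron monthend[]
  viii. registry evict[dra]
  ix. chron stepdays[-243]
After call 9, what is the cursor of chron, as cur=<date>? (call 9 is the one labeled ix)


// 1. chron stepdays(248) => 2091-09-17
// 2. registry stash(kohuplu, @prev) => 2051-04-09
// 3. chron monthend() => 2091-09-30
// 4. chron weekday() => Sunday
// 5. registry pull(kohuplu) => 2091-09-17
// 6. chron stepdays(207) => 2092-04-24
// 7. chron monthend() => 2092-04-30
// 8. registry evict(dra) => ToolError: no such key dra
// 9. chron stepdays(-243) => 2091-08-31

Answer: cur=2091-08-31


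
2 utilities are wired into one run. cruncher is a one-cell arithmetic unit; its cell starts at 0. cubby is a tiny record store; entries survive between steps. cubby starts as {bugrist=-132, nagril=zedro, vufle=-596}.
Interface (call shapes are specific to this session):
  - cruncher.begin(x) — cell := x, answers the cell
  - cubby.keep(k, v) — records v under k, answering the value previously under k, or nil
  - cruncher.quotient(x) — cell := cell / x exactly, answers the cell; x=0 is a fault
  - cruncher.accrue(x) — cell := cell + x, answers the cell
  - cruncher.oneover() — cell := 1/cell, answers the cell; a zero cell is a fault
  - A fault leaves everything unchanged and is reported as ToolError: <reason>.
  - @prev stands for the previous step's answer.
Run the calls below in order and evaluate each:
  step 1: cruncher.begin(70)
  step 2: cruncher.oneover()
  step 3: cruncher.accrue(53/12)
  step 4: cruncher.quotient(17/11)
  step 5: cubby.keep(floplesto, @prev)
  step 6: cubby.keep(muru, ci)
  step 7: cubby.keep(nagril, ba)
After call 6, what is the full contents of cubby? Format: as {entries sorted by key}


Now I run begin on 70, → 70.
I try oneover, which returns 1/70.
Using accrue on 53/12, — result: 1861/420.
Invoking quotient on 17/11, yielding 20471/7140.
I call keep on floplesto, @prev, yielding nil.
Next I call keep on muru, ci, and see nil.
Now I run keep on nagril, ba, — result: zedro.

Answer: {bugrist=-132, floplesto=20471/7140, muru=ci, nagril=zedro, vufle=-596}


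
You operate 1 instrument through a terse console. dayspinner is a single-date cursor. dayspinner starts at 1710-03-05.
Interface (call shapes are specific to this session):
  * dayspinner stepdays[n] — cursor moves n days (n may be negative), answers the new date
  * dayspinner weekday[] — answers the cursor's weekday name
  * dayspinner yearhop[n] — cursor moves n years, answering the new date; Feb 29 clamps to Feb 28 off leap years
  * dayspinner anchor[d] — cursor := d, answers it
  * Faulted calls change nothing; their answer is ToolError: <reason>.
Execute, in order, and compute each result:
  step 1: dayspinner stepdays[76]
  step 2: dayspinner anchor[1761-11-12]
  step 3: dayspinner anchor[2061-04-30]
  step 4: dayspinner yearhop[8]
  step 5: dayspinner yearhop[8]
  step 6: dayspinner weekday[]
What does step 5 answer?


==> dayspinner stepdays(n→76)
<== 1710-05-20
==> dayspinner anchor(d→1761-11-12)
<== 1761-11-12
==> dayspinner anchor(d→2061-04-30)
<== 2061-04-30
==> dayspinner yearhop(n→8)
<== 2069-04-30
==> dayspinner yearhop(n→8)
<== 2077-04-30
==> dayspinner weekday()
<== Friday

Answer: 2077-04-30


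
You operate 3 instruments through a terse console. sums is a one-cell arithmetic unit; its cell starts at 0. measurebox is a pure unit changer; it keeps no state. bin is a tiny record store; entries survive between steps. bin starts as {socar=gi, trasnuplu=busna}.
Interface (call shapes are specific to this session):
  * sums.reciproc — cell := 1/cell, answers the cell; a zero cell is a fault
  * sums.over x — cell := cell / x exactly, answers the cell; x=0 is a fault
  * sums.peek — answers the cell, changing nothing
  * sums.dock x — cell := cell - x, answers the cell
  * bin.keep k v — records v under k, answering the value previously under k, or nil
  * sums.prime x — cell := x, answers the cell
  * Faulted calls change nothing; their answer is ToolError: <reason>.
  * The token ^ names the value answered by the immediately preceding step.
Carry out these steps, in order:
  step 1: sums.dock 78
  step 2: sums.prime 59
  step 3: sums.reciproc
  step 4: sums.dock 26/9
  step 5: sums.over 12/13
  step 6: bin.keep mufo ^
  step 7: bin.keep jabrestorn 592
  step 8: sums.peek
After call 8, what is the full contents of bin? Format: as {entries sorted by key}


→ sums.dock(x→78)
← -78
→ sums.prime(x→59)
← 59
→ sums.reciproc()
← 1/59
→ sums.dock(x→26/9)
← -1525/531
→ sums.over(x→12/13)
← -19825/6372
→ bin.keep(k→mufo, v→^)
← nil
→ bin.keep(k→jabrestorn, v→592)
← nil
→ sums.peek()
← -19825/6372

Answer: {jabrestorn=592, mufo=-19825/6372, socar=gi, trasnuplu=busna}


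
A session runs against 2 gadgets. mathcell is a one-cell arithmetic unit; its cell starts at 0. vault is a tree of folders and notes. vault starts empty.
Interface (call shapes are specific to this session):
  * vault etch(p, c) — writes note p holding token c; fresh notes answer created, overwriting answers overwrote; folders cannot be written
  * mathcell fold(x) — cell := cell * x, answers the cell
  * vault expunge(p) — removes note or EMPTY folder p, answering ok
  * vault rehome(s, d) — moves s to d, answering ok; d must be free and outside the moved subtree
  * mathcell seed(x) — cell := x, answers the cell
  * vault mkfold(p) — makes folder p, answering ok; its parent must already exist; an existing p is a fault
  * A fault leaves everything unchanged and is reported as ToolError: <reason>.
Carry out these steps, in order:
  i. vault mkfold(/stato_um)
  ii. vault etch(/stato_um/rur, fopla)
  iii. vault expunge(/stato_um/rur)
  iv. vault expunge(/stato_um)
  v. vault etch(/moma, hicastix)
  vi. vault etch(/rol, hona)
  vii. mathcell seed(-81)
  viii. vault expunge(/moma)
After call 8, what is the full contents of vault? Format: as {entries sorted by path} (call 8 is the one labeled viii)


Answer: {rol=hona}

Derivation:
-> vault mkfold(p→/stato_um)
<- ok
-> vault etch(p→/stato_um/rur, c→fopla)
<- created
-> vault expunge(p→/stato_um/rur)
<- ok
-> vault expunge(p→/stato_um)
<- ok
-> vault etch(p→/moma, c→hicastix)
<- created
-> vault etch(p→/rol, c→hona)
<- created
-> mathcell seed(x→-81)
<- -81
-> vault expunge(p→/moma)
<- ok


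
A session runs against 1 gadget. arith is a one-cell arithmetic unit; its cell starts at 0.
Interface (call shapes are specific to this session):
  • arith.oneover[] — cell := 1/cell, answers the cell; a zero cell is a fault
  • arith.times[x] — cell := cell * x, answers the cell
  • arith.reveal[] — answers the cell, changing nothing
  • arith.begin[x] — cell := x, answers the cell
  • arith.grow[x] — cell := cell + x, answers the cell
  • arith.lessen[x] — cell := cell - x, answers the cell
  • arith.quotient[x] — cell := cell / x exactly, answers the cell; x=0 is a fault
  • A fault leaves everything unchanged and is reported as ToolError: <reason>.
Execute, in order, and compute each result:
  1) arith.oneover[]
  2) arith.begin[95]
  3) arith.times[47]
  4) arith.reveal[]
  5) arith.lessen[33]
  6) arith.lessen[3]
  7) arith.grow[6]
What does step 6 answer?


==> arith.oneover()
<== ToolError: reciprocal of zero
==> arith.begin(x: 95)
<== 95
==> arith.times(x: 47)
<== 4465
==> arith.reveal()
<== 4465
==> arith.lessen(x: 33)
<== 4432
==> arith.lessen(x: 3)
<== 4429
==> arith.grow(x: 6)
<== 4435

Answer: 4429


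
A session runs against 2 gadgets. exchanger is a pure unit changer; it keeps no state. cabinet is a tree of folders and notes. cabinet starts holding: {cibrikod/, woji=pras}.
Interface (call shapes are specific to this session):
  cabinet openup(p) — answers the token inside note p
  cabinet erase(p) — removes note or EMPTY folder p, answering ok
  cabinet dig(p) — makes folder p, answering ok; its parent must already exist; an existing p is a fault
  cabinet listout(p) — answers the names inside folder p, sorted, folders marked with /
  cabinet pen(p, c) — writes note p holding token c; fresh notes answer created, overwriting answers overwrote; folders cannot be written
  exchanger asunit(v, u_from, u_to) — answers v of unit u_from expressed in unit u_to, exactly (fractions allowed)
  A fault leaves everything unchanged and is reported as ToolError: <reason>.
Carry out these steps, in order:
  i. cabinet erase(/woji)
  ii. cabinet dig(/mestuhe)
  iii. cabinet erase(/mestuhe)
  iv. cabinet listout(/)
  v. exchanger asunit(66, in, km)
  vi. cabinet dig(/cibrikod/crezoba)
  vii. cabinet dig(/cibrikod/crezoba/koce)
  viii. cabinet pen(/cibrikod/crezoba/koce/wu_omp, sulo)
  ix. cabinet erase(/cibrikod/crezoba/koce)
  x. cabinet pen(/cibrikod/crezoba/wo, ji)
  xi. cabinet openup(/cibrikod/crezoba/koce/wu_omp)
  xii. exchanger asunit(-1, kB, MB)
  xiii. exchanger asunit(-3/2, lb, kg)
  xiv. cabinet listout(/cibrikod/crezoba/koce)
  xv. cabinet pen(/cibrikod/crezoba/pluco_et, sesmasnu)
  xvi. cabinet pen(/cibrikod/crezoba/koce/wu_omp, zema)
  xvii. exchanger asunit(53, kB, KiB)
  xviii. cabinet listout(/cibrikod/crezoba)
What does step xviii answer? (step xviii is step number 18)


Answer: [koce/, pluco_et, wo]

Derivation:
! cabinet erase(p→/woji) == ok
! cabinet dig(p→/mestuhe) == ok
! cabinet erase(p→/mestuhe) == ok
! cabinet listout(p→/) == [cibrikod/]
! exchanger asunit(v→66, u_from→in, u_to→km) == 4191/2500000
! cabinet dig(p→/cibrikod/crezoba) == ok
! cabinet dig(p→/cibrikod/crezoba/koce) == ok
! cabinet pen(p→/cibrikod/crezoba/koce/wu_omp, c→sulo) == created
! cabinet erase(p→/cibrikod/crezoba/koce) == ToolError: not empty
! cabinet pen(p→/cibrikod/crezoba/wo, c→ji) == created
! cabinet openup(p→/cibrikod/crezoba/koce/wu_omp) == sulo
! exchanger asunit(v→-1, u_from→kB, u_to→MB) == -1/1000
! exchanger asunit(v→-3/2, u_from→lb, u_to→kg) == -136077711/200000000
! cabinet listout(p→/cibrikod/crezoba/koce) == [wu_omp]
! cabinet pen(p→/cibrikod/crezoba/pluco_et, c→sesmasnu) == created
! cabinet pen(p→/cibrikod/crezoba/koce/wu_omp, c→zema) == overwrote
! exchanger asunit(v→53, u_from→kB, u_to→KiB) == 6625/128
! cabinet listout(p→/cibrikod/crezoba) == [koce/, pluco_et, wo]


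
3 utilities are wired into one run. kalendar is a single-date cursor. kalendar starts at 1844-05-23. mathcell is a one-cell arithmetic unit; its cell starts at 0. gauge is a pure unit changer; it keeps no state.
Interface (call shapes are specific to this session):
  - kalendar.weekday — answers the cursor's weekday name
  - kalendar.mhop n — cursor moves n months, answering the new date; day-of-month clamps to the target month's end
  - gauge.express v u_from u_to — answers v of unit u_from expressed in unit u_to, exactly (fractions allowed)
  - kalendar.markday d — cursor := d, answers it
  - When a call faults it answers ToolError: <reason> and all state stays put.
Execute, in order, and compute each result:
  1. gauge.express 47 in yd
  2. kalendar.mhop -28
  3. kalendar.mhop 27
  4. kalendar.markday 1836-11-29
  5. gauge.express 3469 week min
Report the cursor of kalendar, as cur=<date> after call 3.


==> gauge.express(v: 47, u_from: in, u_to: yd)
<== 47/36
==> kalendar.mhop(n: -28)
<== 1842-01-23
==> kalendar.mhop(n: 27)
<== 1844-04-23
==> kalendar.markday(d: 1836-11-29)
<== 1836-11-29
==> gauge.express(v: 3469, u_from: week, u_to: min)
<== 34967520

Answer: cur=1844-04-23


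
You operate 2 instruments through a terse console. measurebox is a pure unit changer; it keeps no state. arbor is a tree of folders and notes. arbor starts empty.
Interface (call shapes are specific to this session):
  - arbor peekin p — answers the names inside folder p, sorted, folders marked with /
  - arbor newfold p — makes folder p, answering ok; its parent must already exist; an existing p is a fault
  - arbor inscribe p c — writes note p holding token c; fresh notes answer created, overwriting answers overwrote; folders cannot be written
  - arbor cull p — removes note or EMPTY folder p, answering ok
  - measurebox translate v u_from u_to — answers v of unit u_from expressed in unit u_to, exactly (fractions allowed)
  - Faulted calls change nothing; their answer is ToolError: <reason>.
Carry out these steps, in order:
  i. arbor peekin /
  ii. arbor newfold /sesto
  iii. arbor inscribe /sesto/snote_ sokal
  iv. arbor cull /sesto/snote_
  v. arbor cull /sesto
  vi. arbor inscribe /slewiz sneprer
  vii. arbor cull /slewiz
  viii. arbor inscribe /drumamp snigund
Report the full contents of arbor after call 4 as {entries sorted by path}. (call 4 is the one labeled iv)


·→ arbor peekin(/)
·← []
·→ arbor newfold(/sesto)
·← ok
·→ arbor inscribe(/sesto/snote_, sokal)
·← created
·→ arbor cull(/sesto/snote_)
·← ok
·→ arbor cull(/sesto)
·← ok
·→ arbor inscribe(/slewiz, sneprer)
·← created
·→ arbor cull(/slewiz)
·← ok
·→ arbor inscribe(/drumamp, snigund)
·← created

Answer: {sesto/}


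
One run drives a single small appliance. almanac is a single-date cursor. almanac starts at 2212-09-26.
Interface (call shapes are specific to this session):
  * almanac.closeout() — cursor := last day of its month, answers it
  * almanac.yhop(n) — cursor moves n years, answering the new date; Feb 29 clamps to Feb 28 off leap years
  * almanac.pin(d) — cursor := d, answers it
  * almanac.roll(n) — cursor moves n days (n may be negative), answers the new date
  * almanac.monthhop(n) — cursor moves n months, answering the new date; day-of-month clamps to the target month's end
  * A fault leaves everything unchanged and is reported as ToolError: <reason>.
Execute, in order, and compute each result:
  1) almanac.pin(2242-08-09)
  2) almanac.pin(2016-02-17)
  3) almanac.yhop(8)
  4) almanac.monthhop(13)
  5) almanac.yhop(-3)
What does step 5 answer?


# pin(d='2242-08-09') ~> 2242-08-09
# pin(d='2016-02-17') ~> 2016-02-17
# yhop(n='8') ~> 2024-02-17
# monthhop(n='13') ~> 2025-03-17
# yhop(n='-3') ~> 2022-03-17

Answer: 2022-03-17


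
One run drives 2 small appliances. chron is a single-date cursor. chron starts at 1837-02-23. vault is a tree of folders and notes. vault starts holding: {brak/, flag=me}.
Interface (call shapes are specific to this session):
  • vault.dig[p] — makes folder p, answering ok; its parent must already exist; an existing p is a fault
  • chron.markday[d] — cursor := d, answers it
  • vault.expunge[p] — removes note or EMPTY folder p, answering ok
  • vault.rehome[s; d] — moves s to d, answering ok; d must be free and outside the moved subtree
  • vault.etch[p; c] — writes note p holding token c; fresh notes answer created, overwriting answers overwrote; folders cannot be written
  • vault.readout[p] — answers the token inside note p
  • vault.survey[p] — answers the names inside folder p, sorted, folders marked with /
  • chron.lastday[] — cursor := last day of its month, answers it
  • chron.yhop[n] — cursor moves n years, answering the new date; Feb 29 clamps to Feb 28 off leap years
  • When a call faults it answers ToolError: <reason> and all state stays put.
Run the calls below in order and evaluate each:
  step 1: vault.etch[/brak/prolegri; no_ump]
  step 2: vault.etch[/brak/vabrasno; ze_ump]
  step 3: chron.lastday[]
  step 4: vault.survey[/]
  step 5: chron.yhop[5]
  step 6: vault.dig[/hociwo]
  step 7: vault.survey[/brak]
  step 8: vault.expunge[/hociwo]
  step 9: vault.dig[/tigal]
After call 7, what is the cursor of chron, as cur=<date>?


Answer: cur=1842-02-28

Derivation:
// etch(/brak/prolegri, no_ump) => created
// etch(/brak/vabrasno, ze_ump) => created
// lastday() => 1837-02-28
// survey(/) => [brak/, flag]
// yhop(5) => 1842-02-28
// dig(/hociwo) => ok
// survey(/brak) => [prolegri, vabrasno]
// expunge(/hociwo) => ok
// dig(/tigal) => ok


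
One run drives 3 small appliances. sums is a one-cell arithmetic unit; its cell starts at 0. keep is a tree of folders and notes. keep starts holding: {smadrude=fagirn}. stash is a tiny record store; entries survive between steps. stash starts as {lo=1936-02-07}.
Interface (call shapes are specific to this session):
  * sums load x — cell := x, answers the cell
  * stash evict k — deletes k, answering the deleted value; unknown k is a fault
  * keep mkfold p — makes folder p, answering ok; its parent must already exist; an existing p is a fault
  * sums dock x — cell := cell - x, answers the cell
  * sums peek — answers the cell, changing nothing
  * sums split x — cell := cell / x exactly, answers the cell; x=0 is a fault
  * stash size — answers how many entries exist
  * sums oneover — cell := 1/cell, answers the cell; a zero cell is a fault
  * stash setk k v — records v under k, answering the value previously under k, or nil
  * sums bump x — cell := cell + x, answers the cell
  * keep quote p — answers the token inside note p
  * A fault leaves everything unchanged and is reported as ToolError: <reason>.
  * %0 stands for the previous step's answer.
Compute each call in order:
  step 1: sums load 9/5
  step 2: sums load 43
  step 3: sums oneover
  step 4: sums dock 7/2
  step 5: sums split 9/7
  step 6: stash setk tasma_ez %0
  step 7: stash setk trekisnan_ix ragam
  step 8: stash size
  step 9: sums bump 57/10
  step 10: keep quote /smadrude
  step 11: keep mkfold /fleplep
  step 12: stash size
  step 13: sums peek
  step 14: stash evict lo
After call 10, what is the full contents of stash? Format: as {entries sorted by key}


% sums load 9/5
[out] 9/5
% sums load 43
[out] 43
% sums oneover
[out] 1/43
% sums dock 7/2
[out] -299/86
% sums split 9/7
[out] -2093/774
% stash setk tasma_ez %0
[out] nil
% stash setk trekisnan_ix ragam
[out] nil
% stash size
[out] 3
% sums bump 57/10
[out] 5797/1935
% keep quote /smadrude
[out] fagirn
% keep mkfold /fleplep
[out] ok
% stash size
[out] 3
% sums peek
[out] 5797/1935
% stash evict lo
[out] 1936-02-07

Answer: {lo=1936-02-07, tasma_ez=-2093/774, trekisnan_ix=ragam}


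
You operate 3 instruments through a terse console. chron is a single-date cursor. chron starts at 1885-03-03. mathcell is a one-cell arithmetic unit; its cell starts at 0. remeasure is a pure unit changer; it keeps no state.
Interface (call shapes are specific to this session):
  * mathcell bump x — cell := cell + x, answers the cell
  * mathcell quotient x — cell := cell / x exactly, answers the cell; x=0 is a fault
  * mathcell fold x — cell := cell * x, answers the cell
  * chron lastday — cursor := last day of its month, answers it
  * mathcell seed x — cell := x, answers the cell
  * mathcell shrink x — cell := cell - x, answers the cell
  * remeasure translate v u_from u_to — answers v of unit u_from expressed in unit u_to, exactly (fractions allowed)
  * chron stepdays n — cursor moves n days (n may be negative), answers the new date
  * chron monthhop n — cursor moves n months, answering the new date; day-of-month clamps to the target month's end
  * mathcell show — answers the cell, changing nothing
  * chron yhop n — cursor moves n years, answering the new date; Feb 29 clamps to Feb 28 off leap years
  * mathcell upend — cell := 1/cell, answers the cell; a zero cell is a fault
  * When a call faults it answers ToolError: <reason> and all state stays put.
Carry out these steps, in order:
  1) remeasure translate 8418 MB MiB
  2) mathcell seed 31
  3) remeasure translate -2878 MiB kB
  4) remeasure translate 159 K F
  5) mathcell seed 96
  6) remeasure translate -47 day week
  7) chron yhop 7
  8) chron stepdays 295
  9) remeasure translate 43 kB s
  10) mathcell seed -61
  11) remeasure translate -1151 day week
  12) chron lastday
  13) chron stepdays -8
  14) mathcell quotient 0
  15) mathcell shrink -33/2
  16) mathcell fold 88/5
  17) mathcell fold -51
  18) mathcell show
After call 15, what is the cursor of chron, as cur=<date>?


Answer: cur=1892-12-23

Derivation:
# 1. remeasure translate(v=8418, u_from=MB, u_to=MiB) : 65765625/8192
# 2. mathcell seed(x=31) : 31
# 3. remeasure translate(v=-2878, u_from=MiB, u_to=kB) : -377225216/125
# 4. remeasure translate(v=159, u_from=K, u_to=F) : -17347/100
# 5. mathcell seed(x=96) : 96
# 6. remeasure translate(v=-47, u_from=day, u_to=week) : -47/7
# 7. chron yhop(n=7) : 1892-03-03
# 8. chron stepdays(n=295) : 1892-12-23
# 9. remeasure translate(v=43, u_from=kB, u_to=s) : ToolError: incompatible units
# 10. mathcell seed(x=-61) : -61
# 11. remeasure translate(v=-1151, u_from=day, u_to=week) : -1151/7
# 12. chron lastday() : 1892-12-31
# 13. chron stepdays(n=-8) : 1892-12-23
# 14. mathcell quotient(x=0) : ToolError: division by zero
# 15. mathcell shrink(x=-33/2) : -89/2
# 16. mathcell fold(x=88/5) : -3916/5
# 17. mathcell fold(x=-51) : 199716/5
# 18. mathcell show() : 199716/5
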